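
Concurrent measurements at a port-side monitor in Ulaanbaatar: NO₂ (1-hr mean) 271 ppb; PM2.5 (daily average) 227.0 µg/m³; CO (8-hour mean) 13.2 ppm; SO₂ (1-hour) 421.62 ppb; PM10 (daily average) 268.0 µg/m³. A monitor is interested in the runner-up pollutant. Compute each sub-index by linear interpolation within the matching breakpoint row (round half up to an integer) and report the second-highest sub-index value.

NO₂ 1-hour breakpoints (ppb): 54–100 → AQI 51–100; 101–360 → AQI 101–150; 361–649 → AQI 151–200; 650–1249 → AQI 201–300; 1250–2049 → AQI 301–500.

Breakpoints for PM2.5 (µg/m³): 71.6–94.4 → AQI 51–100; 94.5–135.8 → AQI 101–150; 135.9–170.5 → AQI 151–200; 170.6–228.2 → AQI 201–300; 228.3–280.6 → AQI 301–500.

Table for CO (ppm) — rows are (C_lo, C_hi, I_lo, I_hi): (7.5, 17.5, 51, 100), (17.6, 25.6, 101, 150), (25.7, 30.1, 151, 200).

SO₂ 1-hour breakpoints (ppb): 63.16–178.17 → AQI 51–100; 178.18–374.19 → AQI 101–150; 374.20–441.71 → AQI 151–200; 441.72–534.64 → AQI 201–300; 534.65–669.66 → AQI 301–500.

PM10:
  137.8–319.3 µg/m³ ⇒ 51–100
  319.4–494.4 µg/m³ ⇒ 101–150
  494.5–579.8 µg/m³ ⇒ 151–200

185

NO₂: row 101–360 (AQI 101–150). (150−101)·(271−101)/(360−101) + 101 = 49·170/259 + 101 ≈ 133.16 → 133.
PM2.5: row 170.6–228.2 (AQI 201–300). (300−201)·(227.0−170.6)/(228.2−170.6) + 201 = 99·56.4/57.6 + 201 ≈ 297.94 → 298.
CO 13.2: bracket 7.5–17.5 → index 51–100; slope 49/10.0, offset 5.7.
AQI = 51 + 49/10.0·5.7 ≈ 78.93 ⇒ 79.
SO₂: row 374.20–441.71 (AQI 151–200). (200−151)·(421.62−374.20)/(441.71−374.20) + 151 = 49·47.42/67.51 + 151 ≈ 185.42 → 185.
PM10: row 137.8–319.3 (AQI 51–100). (100−51)·(268.0−137.8)/(319.3−137.8) + 51 = 49·130.2/181.5 + 51 ≈ 86.15 → 86.
Sub-indices: NO₂→133, PM2.5→298, CO→79, SO₂→185, PM10→86. Ranked high→low: 298, 185, 133, 86, 79. Second-highest sub-index = 185.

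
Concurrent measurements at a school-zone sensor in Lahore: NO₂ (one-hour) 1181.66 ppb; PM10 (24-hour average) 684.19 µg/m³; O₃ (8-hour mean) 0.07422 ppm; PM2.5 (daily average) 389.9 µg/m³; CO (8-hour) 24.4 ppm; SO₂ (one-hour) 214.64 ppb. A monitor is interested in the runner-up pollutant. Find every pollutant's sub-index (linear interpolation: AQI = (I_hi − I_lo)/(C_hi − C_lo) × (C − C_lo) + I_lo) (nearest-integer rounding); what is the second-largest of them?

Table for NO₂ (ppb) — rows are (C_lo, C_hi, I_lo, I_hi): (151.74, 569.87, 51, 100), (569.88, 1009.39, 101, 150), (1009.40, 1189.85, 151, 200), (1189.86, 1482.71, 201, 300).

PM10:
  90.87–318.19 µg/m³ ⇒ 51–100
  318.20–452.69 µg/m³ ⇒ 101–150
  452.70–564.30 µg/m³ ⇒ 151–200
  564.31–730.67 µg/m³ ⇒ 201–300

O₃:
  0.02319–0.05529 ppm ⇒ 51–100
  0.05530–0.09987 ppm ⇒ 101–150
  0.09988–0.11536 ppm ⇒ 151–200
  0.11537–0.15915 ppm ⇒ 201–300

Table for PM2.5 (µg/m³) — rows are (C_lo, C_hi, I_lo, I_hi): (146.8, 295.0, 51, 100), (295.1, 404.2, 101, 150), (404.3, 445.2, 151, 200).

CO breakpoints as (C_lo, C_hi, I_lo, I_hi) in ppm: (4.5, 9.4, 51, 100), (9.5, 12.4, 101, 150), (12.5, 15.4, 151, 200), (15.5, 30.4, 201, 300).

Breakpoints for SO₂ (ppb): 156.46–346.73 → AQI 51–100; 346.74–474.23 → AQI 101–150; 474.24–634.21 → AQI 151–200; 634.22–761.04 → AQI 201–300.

260

NO₂: 1181.66 ∈ [1009.40, 1189.85] ↔ index [151, 200].
151 + (1181.66−1009.40)·(200−151)/(1189.85−1009.40) = 151 + 172.26·49/180.45 ≈ 197.78, so AQI = 198.
PM10: 684.19 lies in 564.31–730.67, so I_lo=201, I_hi=300, C_lo=564.31, C_hi=730.67.
(300−201)/(730.67−564.31) × (684.19−564.31) + 201 = 99/166.36 × 119.88 + 201 ≈ 272.34 → 272.
O₃: 0.07422 lies in 0.05530–0.09987, so I_lo=101, I_hi=150, C_lo=0.05530, C_hi=0.09987.
(150−101)/(0.09987−0.05530) × (0.07422−0.05530) + 101 = 49/0.04457 × 0.01892 + 101 ≈ 121.80 → 122.
PM2.5: 389.9 ∈ [295.1, 404.2] ↔ index [101, 150].
101 + (389.9−295.1)·(150−101)/(404.2−295.1) = 101 + 94.8·49/109.1 ≈ 143.58, so AQI = 144.
CO: 24.4 ∈ [15.5, 30.4] ↔ index [201, 300].
201 + (24.4−15.5)·(300−201)/(30.4−15.5) = 201 + 8.9·99/14.9 ≈ 260.13, so AQI = 260.
SO₂ 214.64: bracket 156.46–346.73 → index 51–100; slope 49/190.27, offset 58.18.
AQI = 51 + 49/190.27·58.18 ≈ 65.98 ⇒ 66.
Sub-indices: NO₂→198, PM10→272, O₃→122, PM2.5→144, CO→260, SO₂→66. Ranked high→low: 272, 260, 198, 144, 122, 66. Second-highest sub-index = 260.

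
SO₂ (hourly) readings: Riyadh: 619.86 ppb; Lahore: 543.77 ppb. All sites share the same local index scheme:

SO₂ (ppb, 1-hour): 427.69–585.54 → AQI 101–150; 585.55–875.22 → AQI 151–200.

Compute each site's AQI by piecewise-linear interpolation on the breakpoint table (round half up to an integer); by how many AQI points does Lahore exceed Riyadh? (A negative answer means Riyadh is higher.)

-20

Riyadh: 619.86 ∈ [585.55, 875.22] ↔ index [151, 200].
151 + (619.86−585.55)·(200−151)/(875.22−585.55) = 151 + 34.31·49/289.67 ≈ 156.80, so AQI = 157.
Lahore: 543.77 lies in 427.69–585.54, so I_lo=101, I_hi=150, C_lo=427.69, C_hi=585.54.
(150−101)/(585.54−427.69) × (543.77−427.69) + 101 = 49/157.85 × 116.08 + 101 ≈ 137.03 → 137.
AQIs: Riyadh=157, Lahore=137. Lahore (137) − Riyadh (157) = -20.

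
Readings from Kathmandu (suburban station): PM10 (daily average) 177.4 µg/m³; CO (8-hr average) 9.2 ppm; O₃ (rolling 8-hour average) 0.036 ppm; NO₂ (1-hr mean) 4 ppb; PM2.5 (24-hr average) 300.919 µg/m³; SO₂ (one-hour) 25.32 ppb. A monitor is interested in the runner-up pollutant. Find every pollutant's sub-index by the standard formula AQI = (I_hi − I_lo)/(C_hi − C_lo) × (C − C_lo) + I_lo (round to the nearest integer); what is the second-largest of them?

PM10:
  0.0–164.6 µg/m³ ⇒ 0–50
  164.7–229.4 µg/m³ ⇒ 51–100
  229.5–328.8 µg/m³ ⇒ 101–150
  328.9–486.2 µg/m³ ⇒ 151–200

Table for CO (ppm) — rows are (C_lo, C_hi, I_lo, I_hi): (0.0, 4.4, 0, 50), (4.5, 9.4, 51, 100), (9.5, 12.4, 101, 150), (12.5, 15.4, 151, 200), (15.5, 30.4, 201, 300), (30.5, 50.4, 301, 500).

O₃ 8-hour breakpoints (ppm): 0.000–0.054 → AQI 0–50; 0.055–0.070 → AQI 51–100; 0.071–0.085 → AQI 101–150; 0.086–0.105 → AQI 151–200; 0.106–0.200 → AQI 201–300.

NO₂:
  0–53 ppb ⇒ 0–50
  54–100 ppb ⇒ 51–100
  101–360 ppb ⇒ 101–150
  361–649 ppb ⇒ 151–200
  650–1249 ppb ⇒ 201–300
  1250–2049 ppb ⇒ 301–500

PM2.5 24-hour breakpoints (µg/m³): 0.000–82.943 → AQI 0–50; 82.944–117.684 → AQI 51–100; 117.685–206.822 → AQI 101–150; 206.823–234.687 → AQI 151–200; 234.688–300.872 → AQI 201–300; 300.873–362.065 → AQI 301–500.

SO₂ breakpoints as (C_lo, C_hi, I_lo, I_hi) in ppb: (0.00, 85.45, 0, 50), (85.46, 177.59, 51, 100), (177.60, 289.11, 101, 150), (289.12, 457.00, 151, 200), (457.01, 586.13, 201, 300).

98

PM10: 177.4 lies in 164.7–229.4, so I_lo=51, I_hi=100, C_lo=164.7, C_hi=229.4.
(100−51)/(229.4−164.7) × (177.4−164.7) + 51 = 49/64.7 × 12.7 + 51 ≈ 60.62 → 61.
CO: 9.2 ∈ [4.5, 9.4] ↔ index [51, 100].
51 + (9.2−4.5)·(100−51)/(9.4−4.5) = 51 + 4.7·49/4.9 ≈ 98.00, so AQI = 98.
O₃: row 0.000–0.054 (AQI 0–50). (50−0)·(0.036−0.000)/(0.054−0.000) + 0 = 50·0.036/0.054 + 0 ≈ 33.33 → 33.
NO₂ 4: bracket 0–53 → index 0–50; slope 50/53, offset 4.
AQI = 0 + 50/53·4 ≈ 3.77 ⇒ 4.
PM2.5: 300.919 ∈ [300.873, 362.065] ↔ index [301, 500].
301 + (300.919−300.873)·(500−301)/(362.065−300.873) = 301 + 0.046·199/61.192 ≈ 301.15, so AQI = 301.
SO₂: 25.32 lies in 0.00–85.45, so I_lo=0, I_hi=50, C_lo=0.00, C_hi=85.45.
(50−0)/(85.45−0.00) × (25.32−0.00) + 0 = 50/85.45 × 25.32 + 0 ≈ 14.82 → 15.
Sub-indices: PM10→61, CO→98, O₃→33, NO₂→4, PM2.5→301, SO₂→15. Ranked high→low: 301, 98, 61, 33, 15, 4. Second-highest sub-index = 98.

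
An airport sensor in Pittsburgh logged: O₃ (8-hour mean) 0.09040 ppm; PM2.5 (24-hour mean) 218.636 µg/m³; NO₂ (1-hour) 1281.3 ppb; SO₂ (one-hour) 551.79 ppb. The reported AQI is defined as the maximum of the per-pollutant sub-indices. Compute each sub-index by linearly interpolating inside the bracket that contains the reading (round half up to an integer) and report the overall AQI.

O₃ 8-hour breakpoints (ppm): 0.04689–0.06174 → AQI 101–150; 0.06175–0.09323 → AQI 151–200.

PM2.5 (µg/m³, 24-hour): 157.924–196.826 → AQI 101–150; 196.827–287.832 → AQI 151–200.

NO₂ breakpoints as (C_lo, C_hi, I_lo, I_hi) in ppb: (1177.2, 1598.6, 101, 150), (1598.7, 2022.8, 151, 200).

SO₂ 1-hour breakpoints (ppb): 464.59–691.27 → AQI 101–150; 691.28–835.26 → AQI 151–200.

O₃: 0.09040 ∈ [0.06175, 0.09323] ↔ index [151, 200].
151 + (0.09040−0.06175)·(200−151)/(0.09323−0.06175) = 151 + 0.02865·49/0.03148 ≈ 195.59, so AQI = 196.
PM2.5: 218.636 ∈ [196.827, 287.832] ↔ index [151, 200].
151 + (218.636−196.827)·(200−151)/(287.832−196.827) = 151 + 21.809·49/91.005 ≈ 162.74, so AQI = 163.
NO₂: 1281.3 lies in 1177.2–1598.6, so I_lo=101, I_hi=150, C_lo=1177.2, C_hi=1598.6.
(150−101)/(1598.6−1177.2) × (1281.3−1177.2) + 101 = 49/421.4 × 104.1 + 101 ≈ 113.10 → 113.
SO₂: row 464.59–691.27 (AQI 101–150). (150−101)·(551.79−464.59)/(691.27−464.59) + 101 = 49·87.20/226.68 + 101 ≈ 119.85 → 120.
Sub-indices: O₃→196, PM2.5→163, NO₂→113, SO₂→120. Overall AQI = max = 196; dominant pollutant is O₃.

196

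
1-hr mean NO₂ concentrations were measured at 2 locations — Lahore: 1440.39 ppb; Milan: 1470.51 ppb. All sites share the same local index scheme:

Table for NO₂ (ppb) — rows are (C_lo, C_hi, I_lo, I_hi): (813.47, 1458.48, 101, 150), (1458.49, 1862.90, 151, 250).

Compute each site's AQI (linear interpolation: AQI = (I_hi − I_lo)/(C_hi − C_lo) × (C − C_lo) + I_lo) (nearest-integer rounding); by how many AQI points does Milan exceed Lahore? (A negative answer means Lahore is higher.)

Lahore: 1440.39 ∈ [813.47, 1458.48] ↔ index [101, 150].
101 + (1440.39−813.47)·(150−101)/(1458.48−813.47) = 101 + 626.92·49/645.01 ≈ 148.63, so AQI = 149.
Milan 1470.51: bracket 1458.49–1862.90 → index 151–250; slope 99/404.41, offset 12.02.
AQI = 151 + 99/404.41·12.02 ≈ 153.94 ⇒ 154.
AQIs: Lahore=149, Milan=154. Milan (154) − Lahore (149) = 5.

5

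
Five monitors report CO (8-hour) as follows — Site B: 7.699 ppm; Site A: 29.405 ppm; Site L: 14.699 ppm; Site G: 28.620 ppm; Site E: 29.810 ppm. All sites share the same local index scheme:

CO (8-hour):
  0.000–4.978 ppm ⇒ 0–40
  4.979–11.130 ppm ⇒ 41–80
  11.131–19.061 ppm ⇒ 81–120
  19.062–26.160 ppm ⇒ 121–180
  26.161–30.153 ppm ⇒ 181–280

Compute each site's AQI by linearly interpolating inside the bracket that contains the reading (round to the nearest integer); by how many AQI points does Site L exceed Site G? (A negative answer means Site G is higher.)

-143

Site B: 7.699 ∈ [4.979, 11.130] ↔ index [41, 80].
41 + (7.699−4.979)·(80−41)/(11.130−4.979) = 41 + 2.720·39/6.151 ≈ 58.25, so AQI = 58.
Site A 29.405: bracket 26.161–30.153 → index 181–280; slope 99/3.992, offset 3.244.
AQI = 181 + 99/3.992·3.244 ≈ 261.45 ⇒ 261.
Site L: row 11.131–19.061 (AQI 81–120). (120−81)·(14.699−11.131)/(19.061−11.131) + 81 = 39·3.568/7.930 + 81 ≈ 98.55 → 99.
Site G: row 26.161–30.153 (AQI 181–280). (280−181)·(28.620−26.161)/(30.153−26.161) + 181 = 99·2.459/3.992 + 181 ≈ 241.98 → 242.
Site E: 29.810 ∈ [26.161, 30.153] ↔ index [181, 280].
181 + (29.810−26.161)·(280−181)/(30.153−26.161) = 181 + 3.649·99/3.992 ≈ 271.49, so AQI = 271.
AQIs: Site B=58, Site A=261, Site L=99, Site G=242, Site E=271. Site L (99) − Site G (242) = -143.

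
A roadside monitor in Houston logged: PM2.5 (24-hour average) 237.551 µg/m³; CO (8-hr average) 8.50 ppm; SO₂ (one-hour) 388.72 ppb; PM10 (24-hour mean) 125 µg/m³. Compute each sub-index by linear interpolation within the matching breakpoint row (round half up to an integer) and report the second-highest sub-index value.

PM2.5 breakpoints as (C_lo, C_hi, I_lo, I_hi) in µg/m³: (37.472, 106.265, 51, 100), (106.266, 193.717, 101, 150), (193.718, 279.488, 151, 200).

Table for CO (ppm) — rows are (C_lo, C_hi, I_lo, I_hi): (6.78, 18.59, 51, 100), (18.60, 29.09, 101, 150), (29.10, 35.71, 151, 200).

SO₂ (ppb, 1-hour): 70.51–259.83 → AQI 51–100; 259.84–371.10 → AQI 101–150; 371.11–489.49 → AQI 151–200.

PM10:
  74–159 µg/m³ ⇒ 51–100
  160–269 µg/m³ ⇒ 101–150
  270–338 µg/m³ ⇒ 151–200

PM2.5 237.551: bracket 193.718–279.488 → index 151–200; slope 49/85.770, offset 43.833.
AQI = 151 + 49/85.770·43.833 ≈ 176.04 ⇒ 176.
CO: row 6.78–18.59 (AQI 51–100). (100−51)·(8.50−6.78)/(18.59−6.78) + 51 = 49·1.72/11.81 + 51 ≈ 58.14 → 58.
SO₂ 388.72: bracket 371.11–489.49 → index 151–200; slope 49/118.38, offset 17.61.
AQI = 151 + 49/118.38·17.61 ≈ 158.29 ⇒ 158.
PM10: row 74–159 (AQI 51–100). (100−51)·(125−74)/(159−74) + 51 = 49·51/85 + 51 ≈ 80.40 → 80.
Sub-indices: PM2.5→176, CO→58, SO₂→158, PM10→80. Ranked high→low: 176, 158, 80, 58. Second-highest sub-index = 158.

158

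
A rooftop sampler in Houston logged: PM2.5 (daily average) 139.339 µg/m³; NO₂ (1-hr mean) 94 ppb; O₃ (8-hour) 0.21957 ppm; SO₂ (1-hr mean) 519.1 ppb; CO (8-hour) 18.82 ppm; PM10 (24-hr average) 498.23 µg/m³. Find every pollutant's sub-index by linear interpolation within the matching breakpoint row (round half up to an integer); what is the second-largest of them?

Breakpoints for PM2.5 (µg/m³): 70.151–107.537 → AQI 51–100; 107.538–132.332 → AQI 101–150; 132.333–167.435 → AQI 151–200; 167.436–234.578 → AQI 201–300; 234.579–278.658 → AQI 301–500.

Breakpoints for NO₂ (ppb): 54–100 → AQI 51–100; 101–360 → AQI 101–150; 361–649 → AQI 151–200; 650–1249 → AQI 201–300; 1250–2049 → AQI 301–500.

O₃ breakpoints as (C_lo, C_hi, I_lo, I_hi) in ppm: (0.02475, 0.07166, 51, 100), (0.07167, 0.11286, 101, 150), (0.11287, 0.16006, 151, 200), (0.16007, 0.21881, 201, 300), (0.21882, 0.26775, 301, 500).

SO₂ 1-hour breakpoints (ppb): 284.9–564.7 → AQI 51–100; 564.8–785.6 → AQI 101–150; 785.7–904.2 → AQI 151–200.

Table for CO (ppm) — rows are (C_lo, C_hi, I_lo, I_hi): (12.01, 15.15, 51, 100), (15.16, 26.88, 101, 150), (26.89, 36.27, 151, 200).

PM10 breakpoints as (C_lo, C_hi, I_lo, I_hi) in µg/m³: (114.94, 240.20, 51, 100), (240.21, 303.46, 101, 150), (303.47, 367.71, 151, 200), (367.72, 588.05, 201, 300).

260

PM2.5 139.339: bracket 132.333–167.435 → index 151–200; slope 49/35.102, offset 7.006.
AQI = 151 + 49/35.102·7.006 ≈ 160.78 ⇒ 161.
NO₂: row 54–100 (AQI 51–100). (100−51)·(94−54)/(100−54) + 51 = 49·40/46 + 51 ≈ 93.61 → 94.
O₃: 0.21957 lies in 0.21882–0.26775, so I_lo=301, I_hi=500, C_lo=0.21882, C_hi=0.26775.
(500−301)/(0.26775−0.21882) × (0.21957−0.21882) + 301 = 199/0.04893 × 0.00075 + 301 ≈ 304.05 → 304.
SO₂: row 284.9–564.7 (AQI 51–100). (100−51)·(519.1−284.9)/(564.7−284.9) + 51 = 49·234.2/279.8 + 51 ≈ 92.01 → 92.
CO: row 15.16–26.88 (AQI 101–150). (150−101)·(18.82−15.16)/(26.88−15.16) + 101 = 49·3.66/11.72 + 101 ≈ 116.30 → 116.
PM10: row 367.72–588.05 (AQI 201–300). (300−201)·(498.23−367.72)/(588.05−367.72) + 201 = 99·130.51/220.33 + 201 ≈ 259.64 → 260.
Sub-indices: PM2.5→161, NO₂→94, O₃→304, SO₂→92, CO→116, PM10→260. Ranked high→low: 304, 260, 161, 116, 94, 92. Second-highest sub-index = 260.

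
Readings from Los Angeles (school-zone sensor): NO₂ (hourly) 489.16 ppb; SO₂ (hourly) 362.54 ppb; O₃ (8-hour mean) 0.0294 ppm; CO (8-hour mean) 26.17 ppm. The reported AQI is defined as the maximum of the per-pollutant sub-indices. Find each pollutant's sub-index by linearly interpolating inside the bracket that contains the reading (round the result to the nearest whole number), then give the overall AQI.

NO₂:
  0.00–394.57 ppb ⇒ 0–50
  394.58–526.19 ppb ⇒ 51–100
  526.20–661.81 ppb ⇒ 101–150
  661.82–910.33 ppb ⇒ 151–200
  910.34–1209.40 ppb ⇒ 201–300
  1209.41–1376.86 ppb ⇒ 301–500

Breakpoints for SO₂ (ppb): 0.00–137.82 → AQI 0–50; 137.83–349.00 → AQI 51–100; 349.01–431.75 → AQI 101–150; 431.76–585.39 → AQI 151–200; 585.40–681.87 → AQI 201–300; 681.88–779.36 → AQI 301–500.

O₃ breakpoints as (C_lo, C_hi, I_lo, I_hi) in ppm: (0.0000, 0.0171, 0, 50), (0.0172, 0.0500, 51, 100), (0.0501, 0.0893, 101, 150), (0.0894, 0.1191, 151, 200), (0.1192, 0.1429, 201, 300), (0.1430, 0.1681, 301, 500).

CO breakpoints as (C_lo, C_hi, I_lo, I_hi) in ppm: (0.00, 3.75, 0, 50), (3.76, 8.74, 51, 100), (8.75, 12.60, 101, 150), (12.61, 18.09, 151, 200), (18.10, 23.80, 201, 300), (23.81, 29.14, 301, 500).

NO₂: row 394.58–526.19 (AQI 51–100). (100−51)·(489.16−394.58)/(526.19−394.58) + 51 = 49·94.58/131.61 + 51 ≈ 86.21 → 86.
SO₂: row 349.01–431.75 (AQI 101–150). (150−101)·(362.54−349.01)/(431.75−349.01) + 101 = 49·13.53/82.74 + 101 ≈ 109.01 → 109.
O₃ 0.0294: bracket 0.0172–0.0500 → index 51–100; slope 49/0.0328, offset 0.0122.
AQI = 51 + 49/0.0328·0.0122 ≈ 69.23 ⇒ 69.
CO: 26.17 lies in 23.81–29.14, so I_lo=301, I_hi=500, C_lo=23.81, C_hi=29.14.
(500−301)/(29.14−23.81) × (26.17−23.81) + 301 = 199/5.33 × 2.36 + 301 ≈ 389.11 → 389.
Sub-indices: NO₂→86, SO₂→109, O₃→69, CO→389. Overall AQI = max = 389; dominant pollutant is CO.

389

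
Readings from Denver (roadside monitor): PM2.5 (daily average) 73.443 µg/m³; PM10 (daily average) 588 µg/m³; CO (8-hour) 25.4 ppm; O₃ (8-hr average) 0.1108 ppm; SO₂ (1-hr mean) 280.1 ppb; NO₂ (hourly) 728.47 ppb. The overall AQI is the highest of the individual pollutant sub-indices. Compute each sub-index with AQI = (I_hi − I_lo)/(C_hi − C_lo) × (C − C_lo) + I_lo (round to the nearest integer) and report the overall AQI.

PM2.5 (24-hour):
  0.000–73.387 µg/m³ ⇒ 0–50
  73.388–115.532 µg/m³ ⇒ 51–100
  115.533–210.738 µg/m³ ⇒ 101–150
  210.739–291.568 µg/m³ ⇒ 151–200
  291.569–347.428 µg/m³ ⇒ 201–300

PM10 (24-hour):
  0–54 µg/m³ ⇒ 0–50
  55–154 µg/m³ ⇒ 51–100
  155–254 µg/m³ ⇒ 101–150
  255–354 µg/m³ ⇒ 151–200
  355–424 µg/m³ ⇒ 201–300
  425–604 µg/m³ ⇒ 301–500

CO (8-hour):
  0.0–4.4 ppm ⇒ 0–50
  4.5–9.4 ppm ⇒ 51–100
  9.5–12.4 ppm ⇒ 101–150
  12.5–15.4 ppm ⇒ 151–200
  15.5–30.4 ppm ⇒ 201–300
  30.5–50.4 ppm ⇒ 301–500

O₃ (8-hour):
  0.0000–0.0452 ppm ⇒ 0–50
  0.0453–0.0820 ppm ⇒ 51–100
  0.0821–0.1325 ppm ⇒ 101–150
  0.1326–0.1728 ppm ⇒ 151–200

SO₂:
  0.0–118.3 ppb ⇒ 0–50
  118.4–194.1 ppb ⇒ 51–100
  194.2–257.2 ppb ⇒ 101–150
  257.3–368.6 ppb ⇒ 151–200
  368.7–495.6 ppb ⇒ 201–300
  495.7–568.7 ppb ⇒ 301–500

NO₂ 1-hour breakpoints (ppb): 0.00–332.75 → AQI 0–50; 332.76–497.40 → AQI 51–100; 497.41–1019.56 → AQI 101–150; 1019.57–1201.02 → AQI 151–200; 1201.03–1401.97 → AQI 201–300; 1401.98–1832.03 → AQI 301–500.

482

PM2.5: row 73.388–115.532 (AQI 51–100). (100−51)·(73.443−73.388)/(115.532−73.388) + 51 = 49·0.055/42.144 + 51 ≈ 51.06 → 51.
PM10 588: bracket 425–604 → index 301–500; slope 199/179, offset 163.
AQI = 301 + 199/179·163 ≈ 482.21 ⇒ 482.
CO: row 15.5–30.4 (AQI 201–300). (300−201)·(25.4−15.5)/(30.4−15.5) + 201 = 99·9.9/14.9 + 201 ≈ 266.78 → 267.
O₃: 0.1108 lies in 0.0821–0.1325, so I_lo=101, I_hi=150, C_lo=0.0821, C_hi=0.1325.
(150−101)/(0.1325−0.0821) × (0.1108−0.0821) + 101 = 49/0.0504 × 0.0287 + 101 ≈ 128.90 → 129.
SO₂: row 257.3–368.6 (AQI 151–200). (200−151)·(280.1−257.3)/(368.6−257.3) + 151 = 49·22.8/111.3 + 151 ≈ 161.04 → 161.
NO₂ 728.47: bracket 497.41–1019.56 → index 101–150; slope 49/522.15, offset 231.06.
AQI = 101 + 49/522.15·231.06 ≈ 122.68 ⇒ 123.
Sub-indices: PM2.5→51, PM10→482, CO→267, O₃→129, SO₂→161, NO₂→123. Overall AQI = max = 482; dominant pollutant is PM10.
AQI 482: Hazardous.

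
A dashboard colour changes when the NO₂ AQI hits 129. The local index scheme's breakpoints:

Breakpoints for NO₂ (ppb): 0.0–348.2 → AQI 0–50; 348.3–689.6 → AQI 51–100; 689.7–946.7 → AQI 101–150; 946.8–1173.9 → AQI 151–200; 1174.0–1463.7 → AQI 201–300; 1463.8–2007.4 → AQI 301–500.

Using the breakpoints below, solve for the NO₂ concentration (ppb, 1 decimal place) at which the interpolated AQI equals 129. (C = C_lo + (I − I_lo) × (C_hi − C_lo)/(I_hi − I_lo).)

AQI 129 lies in the 101–150 band, which corresponds to 689.7–946.7 ppb.
C = 689.7 + (129−101)×(946.7−689.7)/(150−101) = 689.7 + 28×257.0/49 ≈ 836.557 ppb → 836.6 ppb to 1 dp.

836.6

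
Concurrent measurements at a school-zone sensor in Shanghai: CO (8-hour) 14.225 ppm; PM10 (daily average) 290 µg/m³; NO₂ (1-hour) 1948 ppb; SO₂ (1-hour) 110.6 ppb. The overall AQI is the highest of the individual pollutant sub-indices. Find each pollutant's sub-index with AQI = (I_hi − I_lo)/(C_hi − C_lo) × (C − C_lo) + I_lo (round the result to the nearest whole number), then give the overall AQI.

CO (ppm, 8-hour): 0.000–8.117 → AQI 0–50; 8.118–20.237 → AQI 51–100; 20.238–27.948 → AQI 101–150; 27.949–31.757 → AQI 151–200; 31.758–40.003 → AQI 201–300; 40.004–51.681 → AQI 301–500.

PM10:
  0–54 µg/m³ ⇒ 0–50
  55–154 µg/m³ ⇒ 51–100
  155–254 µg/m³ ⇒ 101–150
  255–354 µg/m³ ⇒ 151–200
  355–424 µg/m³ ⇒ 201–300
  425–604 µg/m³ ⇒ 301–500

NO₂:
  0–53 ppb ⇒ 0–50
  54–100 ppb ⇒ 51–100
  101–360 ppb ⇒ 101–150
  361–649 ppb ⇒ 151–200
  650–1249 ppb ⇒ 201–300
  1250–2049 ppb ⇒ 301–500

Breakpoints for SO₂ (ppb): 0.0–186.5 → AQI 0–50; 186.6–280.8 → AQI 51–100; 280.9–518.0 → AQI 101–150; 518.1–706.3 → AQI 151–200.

475

CO: row 8.118–20.237 (AQI 51–100). (100−51)·(14.225−8.118)/(20.237−8.118) + 51 = 49·6.107/12.119 + 51 ≈ 75.69 → 76.
PM10: 290 ∈ [255, 354] ↔ index [151, 200].
151 + (290−255)·(200−151)/(354−255) = 151 + 35·49/99 ≈ 168.32, so AQI = 168.
NO₂ 1948: bracket 1250–2049 → index 301–500; slope 199/799, offset 698.
AQI = 301 + 199/799·698 ≈ 474.84 ⇒ 475.
SO₂ 110.6: bracket 0.0–186.5 → index 0–50; slope 50/186.5, offset 110.6.
AQI = 0 + 50/186.5·110.6 ≈ 29.65 ⇒ 30.
Sub-indices: CO→76, PM10→168, NO₂→475, SO₂→30. Overall AQI = max = 475; dominant pollutant is NO₂.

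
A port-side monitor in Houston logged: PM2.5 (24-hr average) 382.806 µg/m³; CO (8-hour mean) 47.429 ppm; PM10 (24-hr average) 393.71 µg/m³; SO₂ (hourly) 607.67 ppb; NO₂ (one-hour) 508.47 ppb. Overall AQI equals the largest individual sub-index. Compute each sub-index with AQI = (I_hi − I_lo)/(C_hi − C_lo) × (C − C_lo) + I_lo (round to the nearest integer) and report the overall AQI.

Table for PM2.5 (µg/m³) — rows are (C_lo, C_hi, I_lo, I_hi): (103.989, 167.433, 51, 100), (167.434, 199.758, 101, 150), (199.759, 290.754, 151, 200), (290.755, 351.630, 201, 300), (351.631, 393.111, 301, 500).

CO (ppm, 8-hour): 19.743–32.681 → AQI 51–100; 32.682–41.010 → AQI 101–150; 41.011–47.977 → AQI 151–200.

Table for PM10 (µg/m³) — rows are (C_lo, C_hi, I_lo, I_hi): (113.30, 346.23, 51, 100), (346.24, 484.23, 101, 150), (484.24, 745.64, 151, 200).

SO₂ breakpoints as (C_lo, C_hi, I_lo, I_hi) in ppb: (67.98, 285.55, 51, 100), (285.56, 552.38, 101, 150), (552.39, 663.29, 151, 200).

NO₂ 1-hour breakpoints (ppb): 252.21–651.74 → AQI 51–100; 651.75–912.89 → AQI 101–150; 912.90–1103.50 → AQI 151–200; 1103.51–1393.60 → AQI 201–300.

PM2.5: row 351.631–393.111 (AQI 301–500). (500−301)·(382.806−351.631)/(393.111−351.631) + 301 = 199·31.175/41.480 + 301 ≈ 450.56 → 451.
CO: row 41.011–47.977 (AQI 151–200). (200−151)·(47.429−41.011)/(47.977−41.011) + 151 = 49·6.418/6.966 + 151 ≈ 196.15 → 196.
PM10: row 346.24–484.23 (AQI 101–150). (150−101)·(393.71−346.24)/(484.23−346.24) + 101 = 49·47.47/137.99 + 101 ≈ 117.86 → 118.
SO₂ 607.67: bracket 552.39–663.29 → index 151–200; slope 49/110.90, offset 55.28.
AQI = 151 + 49/110.90·55.28 ≈ 175.42 ⇒ 175.
NO₂: row 252.21–651.74 (AQI 51–100). (100−51)·(508.47−252.21)/(651.74−252.21) + 51 = 49·256.26/399.53 + 51 ≈ 82.43 → 82.
Sub-indices: PM2.5→451, CO→196, PM10→118, SO₂→175, NO₂→82. Overall AQI = max = 451; dominant pollutant is PM2.5.

451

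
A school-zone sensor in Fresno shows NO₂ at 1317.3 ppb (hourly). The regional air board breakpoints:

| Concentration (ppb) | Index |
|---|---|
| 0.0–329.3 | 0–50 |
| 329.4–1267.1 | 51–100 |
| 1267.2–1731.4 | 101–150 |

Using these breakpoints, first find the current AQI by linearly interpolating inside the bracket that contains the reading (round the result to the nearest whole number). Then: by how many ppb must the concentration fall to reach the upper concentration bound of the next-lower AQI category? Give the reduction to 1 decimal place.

50.2

NO₂ 1317.3: bracket 1267.2–1731.4 → index 101–150; slope 49/464.2, offset 50.1.
AQI = 101 + 49/464.2·50.1 ≈ 106.29 ⇒ 106.
Current AQI 106 is in the Unhealthy for Sensitive Groups range (101–150). The next-lower category tops out at AQI 100, whose upper concentration bound is 1267.1 ppb.
Reduction needed = 1317.3 − 1267.1 = 50.2 ppb.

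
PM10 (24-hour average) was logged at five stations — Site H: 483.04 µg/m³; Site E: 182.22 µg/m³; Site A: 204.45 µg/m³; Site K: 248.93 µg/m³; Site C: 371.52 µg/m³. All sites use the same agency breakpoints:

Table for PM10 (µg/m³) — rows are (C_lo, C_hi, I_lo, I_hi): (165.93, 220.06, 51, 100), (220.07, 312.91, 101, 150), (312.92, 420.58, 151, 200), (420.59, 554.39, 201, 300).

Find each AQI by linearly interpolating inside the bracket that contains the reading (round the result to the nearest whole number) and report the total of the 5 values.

Site H: 483.04 lies in 420.59–554.39, so I_lo=201, I_hi=300, C_lo=420.59, C_hi=554.39.
(300−201)/(554.39−420.59) × (483.04−420.59) + 201 = 99/133.80 × 62.45 + 201 ≈ 247.21 → 247.
Site E: 182.22 lies in 165.93–220.06, so I_lo=51, I_hi=100, C_lo=165.93, C_hi=220.06.
(100−51)/(220.06−165.93) × (182.22−165.93) + 51 = 49/54.13 × 16.29 + 51 ≈ 65.75 → 66.
Site A: row 165.93–220.06 (AQI 51–100). (100−51)·(204.45−165.93)/(220.06−165.93) + 51 = 49·38.52/54.13 + 51 ≈ 85.87 → 86.
Site K: 248.93 lies in 220.07–312.91, so I_lo=101, I_hi=150, C_lo=220.07, C_hi=312.91.
(150−101)/(312.91−220.07) × (248.93−220.07) + 101 = 49/92.84 × 28.86 + 101 ≈ 116.23 → 116.
Site C: 371.52 ∈ [312.92, 420.58] ↔ index [151, 200].
151 + (371.52−312.92)·(200−151)/(420.58−312.92) = 151 + 58.60·49/107.66 ≈ 177.67, so AQI = 178.
AQIs: Site H=247, Site E=66, Site A=86, Site K=116, Site C=178. Sum = 247 + 66 + 86 + 116 + 178 = 693.

693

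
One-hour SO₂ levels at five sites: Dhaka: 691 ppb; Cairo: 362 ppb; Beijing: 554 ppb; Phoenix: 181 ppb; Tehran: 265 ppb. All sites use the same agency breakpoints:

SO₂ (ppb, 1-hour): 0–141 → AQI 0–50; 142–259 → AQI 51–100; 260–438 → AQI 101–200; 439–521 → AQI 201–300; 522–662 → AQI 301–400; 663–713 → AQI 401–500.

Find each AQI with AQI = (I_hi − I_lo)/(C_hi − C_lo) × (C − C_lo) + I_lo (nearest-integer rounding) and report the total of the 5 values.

1109

Dhaka: 691 lies in 663–713, so I_lo=401, I_hi=500, C_lo=663, C_hi=713.
(500−401)/(713−663) × (691−663) + 401 = 99/50 × 28 + 401 ≈ 456.44 → 456.
Cairo: 362 lies in 260–438, so I_lo=101, I_hi=200, C_lo=260, C_hi=438.
(200−101)/(438−260) × (362−260) + 101 = 99/178 × 102 + 101 ≈ 157.73 → 158.
Beijing: 554 lies in 522–662, so I_lo=301, I_hi=400, C_lo=522, C_hi=662.
(400−301)/(662−522) × (554−522) + 301 = 99/140 × 32 + 301 ≈ 323.63 → 324.
Phoenix: 181 ∈ [142, 259] ↔ index [51, 100].
51 + (181−142)·(100−51)/(259−142) = 51 + 39·49/117 ≈ 67.33, so AQI = 67.
Tehran: row 260–438 (AQI 101–200). (200−101)·(265−260)/(438−260) + 101 = 99·5/178 + 101 ≈ 103.78 → 104.
AQIs: Dhaka=456, Cairo=158, Beijing=324, Phoenix=67, Tehran=104. Sum = 456 + 158 + 324 + 67 + 104 = 1109.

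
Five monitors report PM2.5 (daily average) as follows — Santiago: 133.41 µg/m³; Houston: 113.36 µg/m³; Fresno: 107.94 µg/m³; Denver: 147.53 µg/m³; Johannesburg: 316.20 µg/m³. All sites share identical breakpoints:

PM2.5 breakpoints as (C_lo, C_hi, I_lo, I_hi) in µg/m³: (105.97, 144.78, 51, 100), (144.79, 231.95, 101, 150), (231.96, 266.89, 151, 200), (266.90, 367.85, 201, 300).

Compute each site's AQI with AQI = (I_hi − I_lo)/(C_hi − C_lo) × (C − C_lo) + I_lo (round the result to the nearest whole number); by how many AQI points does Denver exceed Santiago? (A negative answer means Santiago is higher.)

17

Santiago: row 105.97–144.78 (AQI 51–100). (100−51)·(133.41−105.97)/(144.78−105.97) + 51 = 49·27.44/38.81 + 51 ≈ 85.64 → 86.
Houston 113.36: bracket 105.97–144.78 → index 51–100; slope 49/38.81, offset 7.39.
AQI = 51 + 49/38.81·7.39 ≈ 60.33 ⇒ 60.
Fresno: 107.94 ∈ [105.97, 144.78] ↔ index [51, 100].
51 + (107.94−105.97)·(100−51)/(144.78−105.97) = 51 + 1.97·49/38.81 ≈ 53.49, so AQI = 53.
Denver: 147.53 ∈ [144.79, 231.95] ↔ index [101, 150].
101 + (147.53−144.79)·(150−101)/(231.95−144.79) = 101 + 2.74·49/87.16 ≈ 102.54, so AQI = 103.
Johannesburg 316.20: bracket 266.90–367.85 → index 201–300; slope 99/100.95, offset 49.30.
AQI = 201 + 99/100.95·49.30 ≈ 249.35 ⇒ 249.
AQIs: Santiago=86, Houston=60, Fresno=53, Denver=103, Johannesburg=249. Denver (103) − Santiago (86) = 17.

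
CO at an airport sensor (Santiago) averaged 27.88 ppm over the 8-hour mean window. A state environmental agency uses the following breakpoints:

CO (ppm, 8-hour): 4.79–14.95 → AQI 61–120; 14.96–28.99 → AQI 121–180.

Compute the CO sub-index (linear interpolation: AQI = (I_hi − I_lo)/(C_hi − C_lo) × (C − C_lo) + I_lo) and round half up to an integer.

CO 27.88: bracket 14.96–28.99 → index 121–180; slope 59/14.03, offset 12.92.
AQI = 121 + 59/14.03·12.92 ≈ 175.33 ⇒ 175.

175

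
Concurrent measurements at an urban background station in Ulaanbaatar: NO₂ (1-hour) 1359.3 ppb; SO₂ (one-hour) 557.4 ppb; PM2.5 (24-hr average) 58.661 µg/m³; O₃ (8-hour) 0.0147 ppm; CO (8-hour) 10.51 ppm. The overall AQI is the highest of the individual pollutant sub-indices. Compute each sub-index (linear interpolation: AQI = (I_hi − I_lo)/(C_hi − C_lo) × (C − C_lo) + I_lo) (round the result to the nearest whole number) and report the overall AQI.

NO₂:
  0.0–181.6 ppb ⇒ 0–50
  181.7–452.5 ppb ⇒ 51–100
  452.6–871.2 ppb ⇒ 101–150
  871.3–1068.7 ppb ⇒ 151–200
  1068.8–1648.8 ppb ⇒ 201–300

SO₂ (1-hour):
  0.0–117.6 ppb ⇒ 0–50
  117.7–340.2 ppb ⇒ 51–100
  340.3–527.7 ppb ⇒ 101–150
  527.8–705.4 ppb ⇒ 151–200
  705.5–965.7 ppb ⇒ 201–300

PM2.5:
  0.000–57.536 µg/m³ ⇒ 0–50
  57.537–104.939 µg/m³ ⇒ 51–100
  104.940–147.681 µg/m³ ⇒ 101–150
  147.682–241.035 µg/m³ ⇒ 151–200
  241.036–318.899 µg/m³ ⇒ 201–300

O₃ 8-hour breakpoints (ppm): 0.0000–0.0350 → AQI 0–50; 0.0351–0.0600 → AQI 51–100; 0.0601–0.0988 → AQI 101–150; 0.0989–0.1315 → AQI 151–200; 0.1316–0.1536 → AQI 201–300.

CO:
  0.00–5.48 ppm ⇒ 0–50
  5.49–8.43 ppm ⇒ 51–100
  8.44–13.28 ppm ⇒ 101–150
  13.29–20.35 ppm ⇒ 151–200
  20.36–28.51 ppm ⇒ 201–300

251

NO₂: 1359.3 lies in 1068.8–1648.8, so I_lo=201, I_hi=300, C_lo=1068.8, C_hi=1648.8.
(300−201)/(1648.8−1068.8) × (1359.3−1068.8) + 201 = 99/580.0 × 290.5 + 201 ≈ 250.59 → 251.
SO₂: 557.4 lies in 527.8–705.4, so I_lo=151, I_hi=200, C_lo=527.8, C_hi=705.4.
(200−151)/(705.4−527.8) × (557.4−527.8) + 151 = 49/177.6 × 29.6 + 151 ≈ 159.17 → 159.
PM2.5: 58.661 lies in 57.537–104.939, so I_lo=51, I_hi=100, C_lo=57.537, C_hi=104.939.
(100−51)/(104.939−57.537) × (58.661−57.537) + 51 = 49/47.402 × 1.124 + 51 ≈ 52.16 → 52.
O₃ 0.0147: bracket 0.0000–0.0350 → index 0–50; slope 50/0.0350, offset 0.0147.
AQI = 0 + 50/0.0350·0.0147 ≈ 21.00 ⇒ 21.
CO: 10.51 lies in 8.44–13.28, so I_lo=101, I_hi=150, C_lo=8.44, C_hi=13.28.
(150−101)/(13.28−8.44) × (10.51−8.44) + 101 = 49/4.84 × 2.07 + 101 ≈ 121.96 → 122.
Sub-indices: NO₂→251, SO₂→159, PM2.5→52, O₃→21, CO→122. Overall AQI = max = 251; dominant pollutant is NO₂.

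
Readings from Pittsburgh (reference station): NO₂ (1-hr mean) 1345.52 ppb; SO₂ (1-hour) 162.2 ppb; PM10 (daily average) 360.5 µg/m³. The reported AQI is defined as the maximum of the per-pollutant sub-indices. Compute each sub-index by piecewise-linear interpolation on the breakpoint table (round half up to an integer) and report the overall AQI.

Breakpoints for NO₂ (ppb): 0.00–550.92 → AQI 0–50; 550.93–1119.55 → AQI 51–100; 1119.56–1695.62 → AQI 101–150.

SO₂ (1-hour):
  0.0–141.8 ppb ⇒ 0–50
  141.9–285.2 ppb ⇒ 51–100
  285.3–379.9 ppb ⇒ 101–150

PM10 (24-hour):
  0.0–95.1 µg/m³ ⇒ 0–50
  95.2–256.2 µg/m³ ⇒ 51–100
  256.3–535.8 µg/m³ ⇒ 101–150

120

NO₂: 1345.52 lies in 1119.56–1695.62, so I_lo=101, I_hi=150, C_lo=1119.56, C_hi=1695.62.
(150−101)/(1695.62−1119.56) × (1345.52−1119.56) + 101 = 49/576.06 × 225.96 + 101 ≈ 120.22 → 120.
SO₂ 162.2: bracket 141.9–285.2 → index 51–100; slope 49/143.3, offset 20.3.
AQI = 51 + 49/143.3·20.3 ≈ 57.94 ⇒ 58.
PM10: 360.5 lies in 256.3–535.8, so I_lo=101, I_hi=150, C_lo=256.3, C_hi=535.8.
(150−101)/(535.8−256.3) × (360.5−256.3) + 101 = 49/279.5 × 104.2 + 101 ≈ 119.27 → 119.
Sub-indices: NO₂→120, SO₂→58, PM10→119. Overall AQI = max = 120; dominant pollutant is NO₂.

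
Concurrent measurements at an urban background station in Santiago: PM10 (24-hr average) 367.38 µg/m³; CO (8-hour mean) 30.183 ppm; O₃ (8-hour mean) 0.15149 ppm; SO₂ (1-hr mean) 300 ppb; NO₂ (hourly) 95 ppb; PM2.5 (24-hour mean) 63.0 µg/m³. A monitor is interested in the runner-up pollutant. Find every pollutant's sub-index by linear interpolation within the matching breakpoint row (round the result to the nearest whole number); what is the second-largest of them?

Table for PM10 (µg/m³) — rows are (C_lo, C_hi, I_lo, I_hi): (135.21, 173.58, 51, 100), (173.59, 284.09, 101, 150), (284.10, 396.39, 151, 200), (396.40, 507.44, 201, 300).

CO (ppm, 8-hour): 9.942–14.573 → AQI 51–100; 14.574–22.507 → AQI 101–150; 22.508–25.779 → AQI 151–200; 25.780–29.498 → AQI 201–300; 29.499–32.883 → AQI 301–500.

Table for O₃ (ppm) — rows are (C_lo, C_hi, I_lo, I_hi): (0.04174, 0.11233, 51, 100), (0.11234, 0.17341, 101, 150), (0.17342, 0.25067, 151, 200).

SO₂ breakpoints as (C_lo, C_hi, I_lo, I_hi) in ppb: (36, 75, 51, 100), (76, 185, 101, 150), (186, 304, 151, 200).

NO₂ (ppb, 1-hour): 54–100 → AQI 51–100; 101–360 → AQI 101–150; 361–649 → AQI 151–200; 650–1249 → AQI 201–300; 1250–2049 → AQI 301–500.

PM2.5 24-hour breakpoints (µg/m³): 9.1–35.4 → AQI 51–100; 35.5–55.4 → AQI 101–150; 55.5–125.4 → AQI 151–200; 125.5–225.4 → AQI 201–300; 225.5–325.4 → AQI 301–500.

198

PM10: 367.38 ∈ [284.10, 396.39] ↔ index [151, 200].
151 + (367.38−284.10)·(200−151)/(396.39−284.10) = 151 + 83.28·49/112.29 ≈ 187.34, so AQI = 187.
CO: 30.183 lies in 29.499–32.883, so I_lo=301, I_hi=500, C_lo=29.499, C_hi=32.883.
(500−301)/(32.883−29.499) × (30.183−29.499) + 301 = 199/3.384 × 0.684 + 301 ≈ 341.22 → 341.
O₃: 0.15149 lies in 0.11234–0.17341, so I_lo=101, I_hi=150, C_lo=0.11234, C_hi=0.17341.
(150−101)/(0.17341−0.11234) × (0.15149−0.11234) + 101 = 49/0.06107 × 0.03915 + 101 ≈ 132.41 → 132.
SO₂: 300 ∈ [186, 304] ↔ index [151, 200].
151 + (300−186)·(200−151)/(304−186) = 151 + 114·49/118 ≈ 198.34, so AQI = 198.
NO₂: 95 ∈ [54, 100] ↔ index [51, 100].
51 + (95−54)·(100−51)/(100−54) = 51 + 41·49/46 ≈ 94.67, so AQI = 95.
PM2.5: row 55.5–125.4 (AQI 151–200). (200−151)·(63.0−55.5)/(125.4−55.5) + 151 = 49·7.5/69.9 + 151 ≈ 156.26 → 156.
Sub-indices: PM10→187, CO→341, O₃→132, SO₂→198, NO₂→95, PM2.5→156. Ranked high→low: 341, 198, 187, 156, 132, 95. Second-highest sub-index = 198.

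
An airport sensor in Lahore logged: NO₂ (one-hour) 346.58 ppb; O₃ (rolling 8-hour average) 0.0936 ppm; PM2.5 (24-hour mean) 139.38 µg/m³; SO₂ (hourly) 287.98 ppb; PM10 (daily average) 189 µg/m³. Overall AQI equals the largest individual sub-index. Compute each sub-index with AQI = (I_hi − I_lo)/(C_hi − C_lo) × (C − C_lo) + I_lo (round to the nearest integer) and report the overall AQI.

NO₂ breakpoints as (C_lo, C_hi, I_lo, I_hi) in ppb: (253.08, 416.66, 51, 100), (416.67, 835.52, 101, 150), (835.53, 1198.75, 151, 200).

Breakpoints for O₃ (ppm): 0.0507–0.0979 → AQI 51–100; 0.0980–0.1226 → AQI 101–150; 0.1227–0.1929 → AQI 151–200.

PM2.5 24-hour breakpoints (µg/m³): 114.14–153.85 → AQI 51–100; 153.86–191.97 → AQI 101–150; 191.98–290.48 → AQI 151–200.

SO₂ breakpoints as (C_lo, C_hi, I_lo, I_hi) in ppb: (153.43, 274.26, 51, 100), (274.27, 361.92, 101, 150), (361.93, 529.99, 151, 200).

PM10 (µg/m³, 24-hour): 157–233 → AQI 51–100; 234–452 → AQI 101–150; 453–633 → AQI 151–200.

109

NO₂ 346.58: bracket 253.08–416.66 → index 51–100; slope 49/163.58, offset 93.50.
AQI = 51 + 49/163.58·93.50 ≈ 79.01 ⇒ 79.
O₃: 0.0936 ∈ [0.0507, 0.0979] ↔ index [51, 100].
51 + (0.0936−0.0507)·(100−51)/(0.0979−0.0507) = 51 + 0.0429·49/0.0472 ≈ 95.54, so AQI = 96.
PM2.5 139.38: bracket 114.14–153.85 → index 51–100; slope 49/39.71, offset 25.24.
AQI = 51 + 49/39.71·25.24 ≈ 82.14 ⇒ 82.
SO₂: 287.98 lies in 274.27–361.92, so I_lo=101, I_hi=150, C_lo=274.27, C_hi=361.92.
(150−101)/(361.92−274.27) × (287.98−274.27) + 101 = 49/87.65 × 13.71 + 101 ≈ 108.66 → 109.
PM10 189: bracket 157–233 → index 51–100; slope 49/76, offset 32.
AQI = 51 + 49/76·32 ≈ 71.63 ⇒ 72.
Sub-indices: NO₂→79, O₃→96, PM2.5→82, SO₂→109, PM10→72. Overall AQI = max = 109; dominant pollutant is SO₂.
AQI 109: Unhealthy for Sensitive Groups.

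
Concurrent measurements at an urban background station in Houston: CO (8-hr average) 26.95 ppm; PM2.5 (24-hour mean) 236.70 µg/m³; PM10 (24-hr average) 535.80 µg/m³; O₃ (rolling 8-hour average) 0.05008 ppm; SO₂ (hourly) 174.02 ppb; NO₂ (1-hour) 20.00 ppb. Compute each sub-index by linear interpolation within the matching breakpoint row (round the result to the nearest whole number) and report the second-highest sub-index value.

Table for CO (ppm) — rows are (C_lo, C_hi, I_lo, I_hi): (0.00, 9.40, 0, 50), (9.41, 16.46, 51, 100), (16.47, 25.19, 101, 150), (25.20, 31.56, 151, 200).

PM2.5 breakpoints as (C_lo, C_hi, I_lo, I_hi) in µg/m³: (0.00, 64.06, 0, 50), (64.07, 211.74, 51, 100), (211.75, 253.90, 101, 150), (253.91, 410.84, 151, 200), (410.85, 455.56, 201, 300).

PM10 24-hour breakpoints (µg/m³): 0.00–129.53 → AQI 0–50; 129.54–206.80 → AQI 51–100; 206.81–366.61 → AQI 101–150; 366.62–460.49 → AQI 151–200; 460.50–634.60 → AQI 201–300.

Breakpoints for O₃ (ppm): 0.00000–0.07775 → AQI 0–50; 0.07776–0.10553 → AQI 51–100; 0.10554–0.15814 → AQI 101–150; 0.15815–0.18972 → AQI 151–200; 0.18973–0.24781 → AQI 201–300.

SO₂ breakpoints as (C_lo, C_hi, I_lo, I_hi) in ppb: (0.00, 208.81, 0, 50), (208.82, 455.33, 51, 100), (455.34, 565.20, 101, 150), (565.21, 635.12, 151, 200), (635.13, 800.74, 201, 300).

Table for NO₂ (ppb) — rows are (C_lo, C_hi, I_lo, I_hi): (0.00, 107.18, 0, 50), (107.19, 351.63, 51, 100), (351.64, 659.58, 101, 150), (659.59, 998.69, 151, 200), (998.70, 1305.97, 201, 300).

164

CO: 26.95 ∈ [25.20, 31.56] ↔ index [151, 200].
151 + (26.95−25.20)·(200−151)/(31.56−25.20) = 151 + 1.75·49/6.36 ≈ 164.48, so AQI = 164.
PM2.5 236.70: bracket 211.75–253.90 → index 101–150; slope 49/42.15, offset 24.95.
AQI = 101 + 49/42.15·24.95 ≈ 130.00 ⇒ 130.
PM10: 535.80 lies in 460.50–634.60, so I_lo=201, I_hi=300, C_lo=460.50, C_hi=634.60.
(300−201)/(634.60−460.50) × (535.80−460.50) + 201 = 99/174.10 × 75.30 + 201 ≈ 243.82 → 244.
O₃ 0.05008: bracket 0.00000–0.07775 → index 0–50; slope 50/0.07775, offset 0.05008.
AQI = 0 + 50/0.07775·0.05008 ≈ 32.21 ⇒ 32.
SO₂: row 0.00–208.81 (AQI 0–50). (50−0)·(174.02−0.00)/(208.81−0.00) + 0 = 50·174.02/208.81 + 0 ≈ 41.67 → 42.
NO₂: 20.00 ∈ [0.00, 107.18] ↔ index [0, 50].
0 + (20.00−0.00)·(50−0)/(107.18−0.00) = 0 + 20.00·50/107.18 ≈ 9.33, so AQI = 9.
Sub-indices: CO→164, PM2.5→130, PM10→244, O₃→32, SO₂→42, NO₂→9. Ranked high→low: 244, 164, 130, 42, 32, 9. Second-highest sub-index = 164.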